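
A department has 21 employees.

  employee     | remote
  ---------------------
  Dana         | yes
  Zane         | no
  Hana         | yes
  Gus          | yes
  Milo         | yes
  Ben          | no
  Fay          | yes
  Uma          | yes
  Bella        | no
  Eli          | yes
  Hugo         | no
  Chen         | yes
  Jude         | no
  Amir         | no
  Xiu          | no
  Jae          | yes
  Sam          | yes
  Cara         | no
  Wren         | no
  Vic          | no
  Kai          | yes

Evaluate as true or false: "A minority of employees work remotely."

The determiner here denotes the relation: |A ∩ B| < |A ∖ B|.
|A| = 21, |A ∩ B| = 11, |A ∖ B| = 10.
11 > 10, so the statement is false.

False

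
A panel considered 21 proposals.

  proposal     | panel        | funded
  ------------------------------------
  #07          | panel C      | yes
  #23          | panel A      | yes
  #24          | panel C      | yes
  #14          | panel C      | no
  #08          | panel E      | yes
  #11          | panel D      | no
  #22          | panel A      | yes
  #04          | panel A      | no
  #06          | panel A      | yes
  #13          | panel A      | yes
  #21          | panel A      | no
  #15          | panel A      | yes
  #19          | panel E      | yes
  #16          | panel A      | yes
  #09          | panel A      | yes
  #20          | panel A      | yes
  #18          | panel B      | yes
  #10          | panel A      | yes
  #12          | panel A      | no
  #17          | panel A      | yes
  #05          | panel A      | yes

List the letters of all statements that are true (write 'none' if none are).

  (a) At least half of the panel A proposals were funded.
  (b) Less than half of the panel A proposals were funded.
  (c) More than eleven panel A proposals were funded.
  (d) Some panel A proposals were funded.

(a), (d)

|A| = 14, |A ∩ B| = 11, |A ∖ B| = 3.
(a) |A ∩ B| ≥ |A ∖ B|: holds.
(b) |A ∩ B| < |A ∖ B|: fails.
(c) |A ∩ B| > 11: fails.
(d) A ∩ B ≠ ∅ (|A ∩ B| ≥ 1): holds.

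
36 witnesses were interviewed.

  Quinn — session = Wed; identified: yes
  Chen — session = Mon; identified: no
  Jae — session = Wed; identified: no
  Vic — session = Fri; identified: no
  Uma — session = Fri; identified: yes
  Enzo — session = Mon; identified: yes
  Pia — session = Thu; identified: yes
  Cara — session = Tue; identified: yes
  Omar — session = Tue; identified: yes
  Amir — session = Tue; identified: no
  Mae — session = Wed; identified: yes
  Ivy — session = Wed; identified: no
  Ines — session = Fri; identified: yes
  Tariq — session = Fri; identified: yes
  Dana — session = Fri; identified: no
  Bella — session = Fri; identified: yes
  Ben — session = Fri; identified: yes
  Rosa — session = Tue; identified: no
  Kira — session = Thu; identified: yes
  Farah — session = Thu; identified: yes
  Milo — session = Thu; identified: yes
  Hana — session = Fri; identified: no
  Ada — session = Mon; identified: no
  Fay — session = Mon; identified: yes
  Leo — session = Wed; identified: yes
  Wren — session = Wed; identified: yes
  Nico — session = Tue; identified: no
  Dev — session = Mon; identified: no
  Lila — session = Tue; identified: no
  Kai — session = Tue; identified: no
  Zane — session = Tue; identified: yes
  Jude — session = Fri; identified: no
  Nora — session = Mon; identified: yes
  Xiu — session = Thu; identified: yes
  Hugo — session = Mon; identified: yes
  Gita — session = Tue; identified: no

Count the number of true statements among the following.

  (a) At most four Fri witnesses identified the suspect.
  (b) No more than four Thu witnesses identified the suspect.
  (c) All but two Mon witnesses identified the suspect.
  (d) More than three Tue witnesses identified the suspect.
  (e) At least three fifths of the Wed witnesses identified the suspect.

1

(a) Fri: |A| = 9, |A ∩ B| = 5; needs |A ∩ B| ≤ 4 — false.
(b) Thu: |A| = 5, |A ∩ B| = 5; needs |A ∩ B| ≤ 4 — false.
(c) Mon: |A| = 7, |A ∩ B| = 4; needs |A ∖ B| = 2 — false.
(d) Tue: |A| = 9, |A ∩ B| = 3; needs |A ∩ B| > 3 — false.
(e) Wed: |A| = 6, |A ∩ B| = 4; needs |A ∩ B| / |A| ≥ 3/5 — true.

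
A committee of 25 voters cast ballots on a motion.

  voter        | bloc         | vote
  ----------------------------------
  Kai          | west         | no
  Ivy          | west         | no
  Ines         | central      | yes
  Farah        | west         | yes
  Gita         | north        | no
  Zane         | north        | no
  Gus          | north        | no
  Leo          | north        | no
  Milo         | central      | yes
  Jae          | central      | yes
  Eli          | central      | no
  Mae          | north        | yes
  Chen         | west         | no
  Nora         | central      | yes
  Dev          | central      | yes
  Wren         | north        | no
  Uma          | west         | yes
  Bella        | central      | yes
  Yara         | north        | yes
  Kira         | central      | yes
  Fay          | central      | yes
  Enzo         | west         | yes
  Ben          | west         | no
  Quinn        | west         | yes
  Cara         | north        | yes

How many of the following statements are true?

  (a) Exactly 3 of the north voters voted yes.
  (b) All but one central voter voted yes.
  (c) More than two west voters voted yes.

(a) north: |A| = 8, |A ∩ B| = 3; needs |A ∩ B| = 3 — true.
(b) central: |A| = 9, |A ∩ B| = 8; needs |A ∖ B| = 1 — true.
(c) west: |A| = 8, |A ∩ B| = 4; needs |A ∩ B| > 2 — true.

3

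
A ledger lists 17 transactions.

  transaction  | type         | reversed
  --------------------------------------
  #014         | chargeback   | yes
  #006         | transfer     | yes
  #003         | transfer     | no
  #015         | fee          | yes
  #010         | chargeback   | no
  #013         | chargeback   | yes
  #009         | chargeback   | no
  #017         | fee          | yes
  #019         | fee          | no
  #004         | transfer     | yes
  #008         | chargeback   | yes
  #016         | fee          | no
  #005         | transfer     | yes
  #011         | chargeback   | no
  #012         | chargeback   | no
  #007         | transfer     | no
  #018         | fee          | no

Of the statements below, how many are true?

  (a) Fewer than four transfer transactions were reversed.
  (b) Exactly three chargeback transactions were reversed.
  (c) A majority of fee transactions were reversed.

2

(a) transfer: |A| = 5, |A ∩ B| = 3; needs |A ∩ B| < 4 — true.
(b) chargeback: |A| = 7, |A ∩ B| = 3; needs |A ∩ B| = 3 — true.
(c) fee: |A| = 5, |A ∩ B| = 2; needs |A ∩ B| > |A ∖ B| — false.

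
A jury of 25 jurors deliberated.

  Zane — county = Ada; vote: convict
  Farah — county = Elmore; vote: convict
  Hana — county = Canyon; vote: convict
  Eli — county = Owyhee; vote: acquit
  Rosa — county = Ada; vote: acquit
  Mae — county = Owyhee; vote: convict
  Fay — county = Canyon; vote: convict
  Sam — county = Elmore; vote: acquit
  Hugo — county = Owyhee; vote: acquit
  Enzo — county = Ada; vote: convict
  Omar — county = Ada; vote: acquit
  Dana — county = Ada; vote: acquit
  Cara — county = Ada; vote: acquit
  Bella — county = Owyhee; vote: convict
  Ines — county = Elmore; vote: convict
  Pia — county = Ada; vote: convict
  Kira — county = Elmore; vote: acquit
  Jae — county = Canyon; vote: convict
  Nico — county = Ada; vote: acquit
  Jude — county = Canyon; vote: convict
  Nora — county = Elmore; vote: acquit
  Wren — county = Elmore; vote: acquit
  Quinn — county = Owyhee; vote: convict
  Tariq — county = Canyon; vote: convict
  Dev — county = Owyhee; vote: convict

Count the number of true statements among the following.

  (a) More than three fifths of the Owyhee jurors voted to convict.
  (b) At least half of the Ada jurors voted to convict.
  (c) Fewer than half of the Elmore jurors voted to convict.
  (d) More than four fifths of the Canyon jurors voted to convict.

(a) Owyhee: |A| = 6, |A ∩ B| = 4; needs |A ∩ B| / |A| > 3/5 — true.
(b) Ada: |A| = 8, |A ∩ B| = 3; needs |A ∩ B| ≥ |A ∖ B| — false.
(c) Elmore: |A| = 6, |A ∩ B| = 2; needs |A ∩ B| < |A ∖ B| — true.
(d) Canyon: |A| = 5, |A ∩ B| = 5; needs |A ∩ B| / |A| > 4/5 — true.

3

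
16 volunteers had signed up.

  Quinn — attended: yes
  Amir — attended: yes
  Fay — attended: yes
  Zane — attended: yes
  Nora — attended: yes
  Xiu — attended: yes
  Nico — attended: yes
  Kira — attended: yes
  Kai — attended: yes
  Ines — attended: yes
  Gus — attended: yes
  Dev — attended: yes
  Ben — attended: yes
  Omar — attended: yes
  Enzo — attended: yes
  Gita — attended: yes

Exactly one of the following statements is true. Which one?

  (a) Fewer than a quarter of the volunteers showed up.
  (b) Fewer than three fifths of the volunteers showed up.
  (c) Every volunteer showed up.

(c)

|A| = 16, |A ∩ B| = 16, |A ∖ B| = 0.
(a) requires |A ∩ B| / |A| < 1/4: false.
(b) requires |A ∩ B| / |A| < 3/5: false.
(c) requires A ⊆ B, i.e. every element of A is in B (|A ∖ B| = 0): true.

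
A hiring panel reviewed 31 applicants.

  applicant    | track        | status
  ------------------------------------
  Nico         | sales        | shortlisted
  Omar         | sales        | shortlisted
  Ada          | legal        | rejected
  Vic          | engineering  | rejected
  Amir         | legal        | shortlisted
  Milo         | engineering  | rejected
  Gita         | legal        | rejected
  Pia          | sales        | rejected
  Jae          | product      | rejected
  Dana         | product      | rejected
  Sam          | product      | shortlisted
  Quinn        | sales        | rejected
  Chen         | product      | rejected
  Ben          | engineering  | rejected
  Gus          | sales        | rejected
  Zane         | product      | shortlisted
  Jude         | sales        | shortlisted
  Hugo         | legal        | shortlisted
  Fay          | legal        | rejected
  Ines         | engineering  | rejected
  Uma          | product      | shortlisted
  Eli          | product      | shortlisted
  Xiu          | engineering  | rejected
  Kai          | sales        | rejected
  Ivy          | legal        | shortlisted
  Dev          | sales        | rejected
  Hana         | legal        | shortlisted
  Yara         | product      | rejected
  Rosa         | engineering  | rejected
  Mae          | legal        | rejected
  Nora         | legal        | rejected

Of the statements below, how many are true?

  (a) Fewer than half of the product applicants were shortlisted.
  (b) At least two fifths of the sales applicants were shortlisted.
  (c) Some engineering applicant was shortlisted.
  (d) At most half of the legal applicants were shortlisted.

1

(a) product: |A| = 8, |A ∩ B| = 4; needs |A ∩ B| < |A ∖ B| — false.
(b) sales: |A| = 8, |A ∩ B| = 3; needs |A ∩ B| / |A| ≥ 2/5 — false.
(c) engineering: |A| = 6, |A ∩ B| = 0; needs A ∩ B ≠ ∅ (|A ∩ B| ≥ 1) — false.
(d) legal: |A| = 9, |A ∩ B| = 4; needs |A ∩ B| ≤ |A ∖ B| — true.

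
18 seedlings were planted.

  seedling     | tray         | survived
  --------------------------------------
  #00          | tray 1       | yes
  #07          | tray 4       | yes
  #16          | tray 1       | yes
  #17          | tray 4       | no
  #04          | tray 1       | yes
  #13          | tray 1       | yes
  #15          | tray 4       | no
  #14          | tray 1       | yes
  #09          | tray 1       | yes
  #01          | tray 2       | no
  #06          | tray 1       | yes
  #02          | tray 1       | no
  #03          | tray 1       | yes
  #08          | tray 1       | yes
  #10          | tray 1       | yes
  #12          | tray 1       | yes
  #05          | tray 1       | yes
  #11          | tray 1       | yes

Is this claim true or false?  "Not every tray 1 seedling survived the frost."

The determiner here denotes the relation: A ⊄ B (|A ∖ B| ≥ 1).
A (the restrictor) = {#00, #16, #04, #13, #14, #09, #06, #02, #03, #08, #10, #12, #05, #11}, |A| = 14.
A ∖ B = {#02}, so |A ∖ B| = 1.
So the statement is true.

True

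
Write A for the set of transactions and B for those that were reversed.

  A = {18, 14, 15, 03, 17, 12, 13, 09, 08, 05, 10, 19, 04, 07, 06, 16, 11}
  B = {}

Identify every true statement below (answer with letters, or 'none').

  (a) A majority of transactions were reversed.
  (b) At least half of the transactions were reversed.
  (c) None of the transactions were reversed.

|A| = 17, |A ∩ B| = 0, |A ∖ B| = 17.
(a) |A ∩ B| > |A ∖ B|: fails.
(b) |A ∩ B| ≥ |A ∖ B|: fails.
(c) A ∩ B = ∅ (|A ∩ B| = 0): holds.

(c)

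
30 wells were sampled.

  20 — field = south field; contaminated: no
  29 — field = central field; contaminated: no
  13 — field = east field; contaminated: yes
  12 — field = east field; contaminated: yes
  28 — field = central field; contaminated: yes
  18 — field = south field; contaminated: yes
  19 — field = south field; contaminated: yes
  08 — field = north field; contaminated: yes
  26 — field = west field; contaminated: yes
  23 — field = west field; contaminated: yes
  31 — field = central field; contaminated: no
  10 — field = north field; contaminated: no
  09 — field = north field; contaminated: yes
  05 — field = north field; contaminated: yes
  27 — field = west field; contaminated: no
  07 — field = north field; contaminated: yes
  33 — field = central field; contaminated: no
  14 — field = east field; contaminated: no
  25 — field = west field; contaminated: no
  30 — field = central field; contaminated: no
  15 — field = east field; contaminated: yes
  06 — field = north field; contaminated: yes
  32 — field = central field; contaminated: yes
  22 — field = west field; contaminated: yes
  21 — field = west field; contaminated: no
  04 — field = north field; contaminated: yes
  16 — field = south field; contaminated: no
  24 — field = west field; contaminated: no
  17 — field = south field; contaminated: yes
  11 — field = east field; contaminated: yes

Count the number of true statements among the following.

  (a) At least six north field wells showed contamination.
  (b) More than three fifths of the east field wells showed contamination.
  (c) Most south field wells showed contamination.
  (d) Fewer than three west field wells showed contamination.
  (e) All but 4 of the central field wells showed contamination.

(a) north field: |A| = 7, |A ∩ B| = 6; needs |A ∩ B| ≥ 6 — true.
(b) east field: |A| = 5, |A ∩ B| = 4; needs |A ∩ B| / |A| > 3/5 — true.
(c) south field: |A| = 5, |A ∩ B| = 3; needs |A ∩ B| > |A ∖ B| — true.
(d) west field: |A| = 7, |A ∩ B| = 3; needs |A ∩ B| < 3 — false.
(e) central field: |A| = 6, |A ∩ B| = 2; needs |A ∖ B| = 4 — true.

4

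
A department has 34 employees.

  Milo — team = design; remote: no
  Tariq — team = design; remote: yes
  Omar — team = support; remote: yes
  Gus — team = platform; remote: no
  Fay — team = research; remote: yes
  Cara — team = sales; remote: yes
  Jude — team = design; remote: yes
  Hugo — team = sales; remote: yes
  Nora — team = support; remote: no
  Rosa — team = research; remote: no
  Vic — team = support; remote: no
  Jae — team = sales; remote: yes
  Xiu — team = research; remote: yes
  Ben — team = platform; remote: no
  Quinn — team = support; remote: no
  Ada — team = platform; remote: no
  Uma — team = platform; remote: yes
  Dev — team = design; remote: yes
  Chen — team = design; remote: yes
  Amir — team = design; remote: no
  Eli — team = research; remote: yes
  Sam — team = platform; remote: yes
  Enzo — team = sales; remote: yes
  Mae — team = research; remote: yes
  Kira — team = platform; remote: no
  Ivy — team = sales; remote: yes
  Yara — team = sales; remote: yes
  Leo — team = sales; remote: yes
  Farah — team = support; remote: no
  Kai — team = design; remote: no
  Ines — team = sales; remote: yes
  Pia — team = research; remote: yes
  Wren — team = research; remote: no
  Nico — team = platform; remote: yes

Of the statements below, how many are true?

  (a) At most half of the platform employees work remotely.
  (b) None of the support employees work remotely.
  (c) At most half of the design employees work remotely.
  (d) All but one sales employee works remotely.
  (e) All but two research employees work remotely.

2

(a) platform: |A| = 7, |A ∩ B| = 3; needs |A ∩ B| ≤ |A ∖ B| — true.
(b) support: |A| = 5, |A ∩ B| = 1; needs A ∩ B = ∅ (|A ∩ B| = 0) — false.
(c) design: |A| = 7, |A ∩ B| = 4; needs |A ∩ B| ≤ |A ∖ B| — false.
(d) sales: |A| = 8, |A ∩ B| = 8; needs |A ∖ B| = 1 — false.
(e) research: |A| = 7, |A ∩ B| = 5; needs |A ∖ B| = 2 — true.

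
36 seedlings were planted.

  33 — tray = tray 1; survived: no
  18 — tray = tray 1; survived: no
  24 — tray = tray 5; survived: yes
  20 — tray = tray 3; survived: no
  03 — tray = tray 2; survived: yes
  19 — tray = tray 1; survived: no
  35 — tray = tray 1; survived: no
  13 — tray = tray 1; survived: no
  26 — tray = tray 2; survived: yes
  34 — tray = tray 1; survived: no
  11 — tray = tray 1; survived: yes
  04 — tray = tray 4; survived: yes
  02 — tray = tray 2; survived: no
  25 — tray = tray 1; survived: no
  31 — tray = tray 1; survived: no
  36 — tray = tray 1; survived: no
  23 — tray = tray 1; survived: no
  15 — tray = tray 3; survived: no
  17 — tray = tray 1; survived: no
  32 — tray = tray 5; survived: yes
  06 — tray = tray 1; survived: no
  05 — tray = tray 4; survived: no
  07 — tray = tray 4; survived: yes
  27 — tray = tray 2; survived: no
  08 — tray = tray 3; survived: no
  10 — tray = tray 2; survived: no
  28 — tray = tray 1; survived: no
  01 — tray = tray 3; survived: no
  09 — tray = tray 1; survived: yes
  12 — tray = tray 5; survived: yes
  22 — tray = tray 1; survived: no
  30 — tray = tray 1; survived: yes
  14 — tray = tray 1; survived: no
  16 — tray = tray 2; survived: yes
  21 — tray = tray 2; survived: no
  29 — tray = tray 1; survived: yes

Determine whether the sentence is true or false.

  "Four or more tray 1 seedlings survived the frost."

The determiner here denotes the relation: |A ∩ B| ≥ 4.
|A| = 19, |A ∩ B| = 4, |A ∖ B| = 15.
|A ∩ B| = 4, so the statement is true.

True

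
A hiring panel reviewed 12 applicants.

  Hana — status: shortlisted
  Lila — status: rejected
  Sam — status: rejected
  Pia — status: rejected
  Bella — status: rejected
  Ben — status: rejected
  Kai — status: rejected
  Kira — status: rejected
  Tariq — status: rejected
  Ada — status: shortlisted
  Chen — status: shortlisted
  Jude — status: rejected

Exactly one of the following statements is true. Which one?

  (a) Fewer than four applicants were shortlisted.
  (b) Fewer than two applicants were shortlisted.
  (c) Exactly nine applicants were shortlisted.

(a)

|A| = 12, |A ∩ B| = 3, |A ∖ B| = 9.
(a) requires |A ∩ B| < 4: true.
(b) requires |A ∩ B| < 2: false.
(c) requires |A ∩ B| = 9: false.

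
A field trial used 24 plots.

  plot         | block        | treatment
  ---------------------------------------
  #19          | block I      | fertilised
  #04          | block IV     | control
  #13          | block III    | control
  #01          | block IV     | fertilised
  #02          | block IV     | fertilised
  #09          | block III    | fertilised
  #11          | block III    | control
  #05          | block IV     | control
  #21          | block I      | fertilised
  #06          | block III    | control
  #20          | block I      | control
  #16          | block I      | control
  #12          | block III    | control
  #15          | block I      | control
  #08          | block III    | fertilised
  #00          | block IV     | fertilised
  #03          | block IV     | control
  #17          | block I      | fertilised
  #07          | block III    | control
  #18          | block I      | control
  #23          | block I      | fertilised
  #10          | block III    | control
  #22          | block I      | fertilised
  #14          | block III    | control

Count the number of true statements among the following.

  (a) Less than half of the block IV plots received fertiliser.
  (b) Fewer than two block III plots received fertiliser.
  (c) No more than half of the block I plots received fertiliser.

0

(a) block IV: |A| = 6, |A ∩ B| = 3; needs |A ∩ B| < |A ∖ B| — false.
(b) block III: |A| = 9, |A ∩ B| = 2; needs |A ∩ B| < 2 — false.
(c) block I: |A| = 9, |A ∩ B| = 5; needs |A ∩ B| ≤ |A ∖ B| — false.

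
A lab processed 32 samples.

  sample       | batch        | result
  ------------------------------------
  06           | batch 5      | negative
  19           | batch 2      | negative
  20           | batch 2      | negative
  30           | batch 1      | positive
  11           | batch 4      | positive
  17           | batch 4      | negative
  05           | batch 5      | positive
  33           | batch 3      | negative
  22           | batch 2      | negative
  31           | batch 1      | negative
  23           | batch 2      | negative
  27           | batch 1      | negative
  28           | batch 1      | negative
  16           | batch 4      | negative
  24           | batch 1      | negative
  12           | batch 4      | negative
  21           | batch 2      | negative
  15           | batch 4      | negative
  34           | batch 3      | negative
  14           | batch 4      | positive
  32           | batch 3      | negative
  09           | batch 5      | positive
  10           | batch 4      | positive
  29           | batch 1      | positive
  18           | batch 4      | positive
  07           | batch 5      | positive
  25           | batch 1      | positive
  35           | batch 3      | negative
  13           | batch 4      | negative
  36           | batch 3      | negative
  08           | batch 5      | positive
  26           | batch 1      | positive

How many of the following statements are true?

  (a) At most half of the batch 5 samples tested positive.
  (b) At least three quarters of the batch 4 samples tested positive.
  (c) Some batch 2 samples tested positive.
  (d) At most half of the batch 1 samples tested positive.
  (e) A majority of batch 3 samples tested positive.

1

(a) batch 5: |A| = 5, |A ∩ B| = 4; needs |A ∩ B| ≤ |A ∖ B| — false.
(b) batch 4: |A| = 9, |A ∩ B| = 4; needs |A ∩ B| / |A| ≥ 3/4 — false.
(c) batch 2: |A| = 5, |A ∩ B| = 0; needs A ∩ B ≠ ∅ (|A ∩ B| ≥ 1) — false.
(d) batch 1: |A| = 8, |A ∩ B| = 4; needs |A ∩ B| ≤ |A ∖ B| — true.
(e) batch 3: |A| = 5, |A ∩ B| = 0; needs |A ∩ B| > |A ∖ B| — false.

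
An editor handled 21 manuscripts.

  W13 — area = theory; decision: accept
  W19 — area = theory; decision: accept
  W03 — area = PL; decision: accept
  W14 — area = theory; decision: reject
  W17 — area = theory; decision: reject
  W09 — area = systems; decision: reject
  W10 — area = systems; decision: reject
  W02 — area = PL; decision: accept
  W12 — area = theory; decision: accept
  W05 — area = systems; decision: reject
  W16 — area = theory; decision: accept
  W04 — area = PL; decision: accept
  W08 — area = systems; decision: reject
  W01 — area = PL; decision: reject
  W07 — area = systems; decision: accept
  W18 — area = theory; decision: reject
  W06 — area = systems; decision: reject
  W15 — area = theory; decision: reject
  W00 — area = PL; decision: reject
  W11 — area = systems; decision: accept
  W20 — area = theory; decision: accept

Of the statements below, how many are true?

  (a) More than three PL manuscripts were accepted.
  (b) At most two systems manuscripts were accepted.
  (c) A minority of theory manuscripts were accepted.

1

(a) PL: |A| = 5, |A ∩ B| = 3; needs |A ∩ B| > 3 — false.
(b) systems: |A| = 7, |A ∩ B| = 2; needs |A ∩ B| ≤ 2 — true.
(c) theory: |A| = 9, |A ∩ B| = 5; needs |A ∩ B| < |A ∖ B| — false.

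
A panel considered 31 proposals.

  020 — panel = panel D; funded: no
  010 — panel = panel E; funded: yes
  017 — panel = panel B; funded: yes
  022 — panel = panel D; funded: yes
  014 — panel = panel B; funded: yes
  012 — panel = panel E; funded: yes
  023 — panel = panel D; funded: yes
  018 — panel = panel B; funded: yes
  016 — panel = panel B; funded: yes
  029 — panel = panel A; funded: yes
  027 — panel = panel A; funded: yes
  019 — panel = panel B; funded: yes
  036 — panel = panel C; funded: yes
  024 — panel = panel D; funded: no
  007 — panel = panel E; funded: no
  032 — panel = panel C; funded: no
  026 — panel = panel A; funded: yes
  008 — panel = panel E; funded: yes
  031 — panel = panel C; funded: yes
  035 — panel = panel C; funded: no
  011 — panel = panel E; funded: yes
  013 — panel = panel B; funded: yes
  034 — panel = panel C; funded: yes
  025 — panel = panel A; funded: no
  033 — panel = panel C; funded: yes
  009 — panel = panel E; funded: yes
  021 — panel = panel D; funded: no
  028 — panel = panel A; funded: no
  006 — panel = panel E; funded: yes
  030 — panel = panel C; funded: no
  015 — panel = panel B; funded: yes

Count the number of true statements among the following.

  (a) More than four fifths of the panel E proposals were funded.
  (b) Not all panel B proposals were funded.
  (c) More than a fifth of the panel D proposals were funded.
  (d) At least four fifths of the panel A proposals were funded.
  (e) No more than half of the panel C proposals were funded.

(a) panel E: |A| = 7, |A ∩ B| = 6; needs |A ∩ B| / |A| > 4/5 — true.
(b) panel B: |A| = 7, |A ∩ B| = 7; needs A ⊄ B (|A ∖ B| ≥ 1) — false.
(c) panel D: |A| = 5, |A ∩ B| = 2; needs |A ∩ B| / |A| > 1/5 — true.
(d) panel A: |A| = 5, |A ∩ B| = 3; needs |A ∩ B| / |A| ≥ 4/5 — false.
(e) panel C: |A| = 7, |A ∩ B| = 4; needs |A ∩ B| ≤ |A ∖ B| — false.

2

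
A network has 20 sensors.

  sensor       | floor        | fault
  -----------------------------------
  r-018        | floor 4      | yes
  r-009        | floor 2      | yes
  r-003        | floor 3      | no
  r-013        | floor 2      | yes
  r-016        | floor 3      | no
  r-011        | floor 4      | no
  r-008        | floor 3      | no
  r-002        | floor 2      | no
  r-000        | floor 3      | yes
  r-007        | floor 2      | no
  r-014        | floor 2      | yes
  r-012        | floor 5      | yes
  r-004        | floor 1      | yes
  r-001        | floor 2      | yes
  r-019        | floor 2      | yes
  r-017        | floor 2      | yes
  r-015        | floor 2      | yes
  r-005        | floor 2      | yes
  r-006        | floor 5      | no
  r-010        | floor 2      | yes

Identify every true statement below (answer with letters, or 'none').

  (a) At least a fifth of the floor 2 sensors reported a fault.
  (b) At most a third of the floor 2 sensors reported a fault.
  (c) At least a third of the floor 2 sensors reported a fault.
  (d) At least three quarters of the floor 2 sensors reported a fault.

|A| = 11, |A ∩ B| = 9, |A ∖ B| = 2.
(a) |A ∩ B| / |A| ≥ 1/5: holds.
(b) |A ∩ B| / |A| ≤ 1/3: fails.
(c) |A ∩ B| / |A| ≥ 1/3: holds.
(d) |A ∩ B| / |A| ≥ 3/4: holds.

(a), (c), (d)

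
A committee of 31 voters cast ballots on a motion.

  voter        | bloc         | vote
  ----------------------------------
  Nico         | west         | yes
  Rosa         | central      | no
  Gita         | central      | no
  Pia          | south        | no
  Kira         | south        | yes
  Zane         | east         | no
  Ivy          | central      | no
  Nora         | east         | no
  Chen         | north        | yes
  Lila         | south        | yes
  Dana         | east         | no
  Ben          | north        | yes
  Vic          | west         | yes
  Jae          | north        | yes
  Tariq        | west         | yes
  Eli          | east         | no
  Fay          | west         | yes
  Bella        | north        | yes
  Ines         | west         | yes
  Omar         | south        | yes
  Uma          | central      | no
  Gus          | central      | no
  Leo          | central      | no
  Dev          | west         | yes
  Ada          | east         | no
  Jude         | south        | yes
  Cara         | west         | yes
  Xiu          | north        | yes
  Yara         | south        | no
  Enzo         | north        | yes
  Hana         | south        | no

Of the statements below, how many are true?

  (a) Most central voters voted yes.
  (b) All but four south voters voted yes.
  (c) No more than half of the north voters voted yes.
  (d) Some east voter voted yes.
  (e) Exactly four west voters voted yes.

(a) central: |A| = 6, |A ∩ B| = 0; needs |A ∩ B| > |A ∖ B| — false.
(b) south: |A| = 7, |A ∩ B| = 4; needs |A ∖ B| = 4 — false.
(c) north: |A| = 6, |A ∩ B| = 6; needs |A ∩ B| ≤ |A ∖ B| — false.
(d) east: |A| = 5, |A ∩ B| = 0; needs A ∩ B ≠ ∅ (|A ∩ B| ≥ 1) — false.
(e) west: |A| = 7, |A ∩ B| = 7; needs |A ∩ B| = 4 — false.

0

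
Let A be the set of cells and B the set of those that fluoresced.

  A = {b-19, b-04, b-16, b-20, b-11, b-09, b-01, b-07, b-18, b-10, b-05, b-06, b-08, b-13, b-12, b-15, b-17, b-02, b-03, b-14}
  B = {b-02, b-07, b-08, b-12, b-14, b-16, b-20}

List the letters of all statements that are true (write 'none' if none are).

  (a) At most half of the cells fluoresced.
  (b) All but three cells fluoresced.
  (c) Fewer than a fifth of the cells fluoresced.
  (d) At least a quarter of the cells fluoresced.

(a), (d)

|A| = 20, |A ∩ B| = 7, |A ∖ B| = 13.
(a) |A ∩ B| ≤ |A ∖ B|: holds.
(b) |A ∖ B| = 3: fails.
(c) |A ∩ B| / |A| < 1/5: fails.
(d) |A ∩ B| / |A| ≥ 1/4: holds.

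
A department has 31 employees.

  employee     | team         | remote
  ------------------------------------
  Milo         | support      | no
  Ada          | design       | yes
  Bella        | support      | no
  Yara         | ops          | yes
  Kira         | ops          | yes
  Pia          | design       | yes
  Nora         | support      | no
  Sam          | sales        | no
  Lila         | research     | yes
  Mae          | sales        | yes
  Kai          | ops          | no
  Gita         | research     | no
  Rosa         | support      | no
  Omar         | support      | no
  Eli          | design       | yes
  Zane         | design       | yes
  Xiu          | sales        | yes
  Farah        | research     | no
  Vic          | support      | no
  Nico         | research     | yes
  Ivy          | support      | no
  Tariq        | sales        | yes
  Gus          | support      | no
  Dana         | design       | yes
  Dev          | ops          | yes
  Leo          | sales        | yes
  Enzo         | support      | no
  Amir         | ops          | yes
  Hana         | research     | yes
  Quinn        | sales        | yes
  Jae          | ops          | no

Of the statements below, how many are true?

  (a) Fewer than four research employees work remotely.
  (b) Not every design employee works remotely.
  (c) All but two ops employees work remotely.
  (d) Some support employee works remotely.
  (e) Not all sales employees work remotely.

(a) research: |A| = 5, |A ∩ B| = 3; needs |A ∩ B| < 4 — true.
(b) design: |A| = 5, |A ∩ B| = 5; needs A ⊄ B (|A ∖ B| ≥ 1) — false.
(c) ops: |A| = 6, |A ∩ B| = 4; needs |A ∖ B| = 2 — true.
(d) support: |A| = 9, |A ∩ B| = 0; needs A ∩ B ≠ ∅ (|A ∩ B| ≥ 1) — false.
(e) sales: |A| = 6, |A ∩ B| = 5; needs A ⊄ B (|A ∖ B| ≥ 1) — true.

3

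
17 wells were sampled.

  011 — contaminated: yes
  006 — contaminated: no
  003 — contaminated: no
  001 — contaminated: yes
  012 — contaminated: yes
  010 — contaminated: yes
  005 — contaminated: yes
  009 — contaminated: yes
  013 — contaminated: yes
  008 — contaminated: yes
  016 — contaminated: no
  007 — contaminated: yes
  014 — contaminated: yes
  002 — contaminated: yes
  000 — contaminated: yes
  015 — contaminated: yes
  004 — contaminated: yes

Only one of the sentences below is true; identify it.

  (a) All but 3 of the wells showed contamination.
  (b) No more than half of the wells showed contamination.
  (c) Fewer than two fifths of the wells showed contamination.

(a)

|A| = 17, |A ∩ B| = 14, |A ∖ B| = 3.
(a) requires |A ∖ B| = 3: true.
(b) requires |A ∩ B| ≤ |A ∖ B|: false.
(c) requires |A ∩ B| / |A| < 2/5: false.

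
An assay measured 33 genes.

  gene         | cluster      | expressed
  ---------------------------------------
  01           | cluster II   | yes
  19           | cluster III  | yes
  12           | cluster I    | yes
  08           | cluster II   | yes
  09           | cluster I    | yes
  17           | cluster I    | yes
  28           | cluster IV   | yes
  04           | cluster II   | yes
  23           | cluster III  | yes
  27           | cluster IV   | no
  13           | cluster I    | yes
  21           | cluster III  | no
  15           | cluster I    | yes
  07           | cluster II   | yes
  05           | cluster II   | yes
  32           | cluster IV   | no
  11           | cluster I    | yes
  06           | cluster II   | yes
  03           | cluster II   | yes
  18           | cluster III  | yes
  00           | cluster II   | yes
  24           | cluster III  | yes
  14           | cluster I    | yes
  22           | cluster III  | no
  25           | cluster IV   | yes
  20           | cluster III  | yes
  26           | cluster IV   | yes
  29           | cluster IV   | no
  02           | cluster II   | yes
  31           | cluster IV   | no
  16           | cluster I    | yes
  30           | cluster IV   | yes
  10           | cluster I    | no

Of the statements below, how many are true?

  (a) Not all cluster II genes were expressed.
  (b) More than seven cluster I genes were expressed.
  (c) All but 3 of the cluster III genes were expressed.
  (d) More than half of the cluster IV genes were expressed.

1

(a) cluster II: |A| = 9, |A ∩ B| = 9; needs A ⊄ B (|A ∖ B| ≥ 1) — false.
(b) cluster I: |A| = 9, |A ∩ B| = 8; needs |A ∩ B| > 7 — true.
(c) cluster III: |A| = 7, |A ∩ B| = 5; needs |A ∖ B| = 3 — false.
(d) cluster IV: |A| = 8, |A ∩ B| = 4; needs |A ∩ B| > |A ∖ B| — false.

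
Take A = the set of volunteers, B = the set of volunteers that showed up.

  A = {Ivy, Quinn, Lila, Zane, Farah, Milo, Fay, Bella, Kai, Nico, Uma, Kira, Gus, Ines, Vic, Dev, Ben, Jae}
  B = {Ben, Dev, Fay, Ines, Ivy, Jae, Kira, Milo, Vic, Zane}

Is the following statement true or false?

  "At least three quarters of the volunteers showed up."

False

'At least three quarters of the volunteers showed up' holds iff |A ∩ B| / |A| ≥ 3/4.
|A| = 18, |A ∩ B| = 10, |A ∖ B| = 8.
|A ∩ B|/|A| = 10/18, so the statement is false.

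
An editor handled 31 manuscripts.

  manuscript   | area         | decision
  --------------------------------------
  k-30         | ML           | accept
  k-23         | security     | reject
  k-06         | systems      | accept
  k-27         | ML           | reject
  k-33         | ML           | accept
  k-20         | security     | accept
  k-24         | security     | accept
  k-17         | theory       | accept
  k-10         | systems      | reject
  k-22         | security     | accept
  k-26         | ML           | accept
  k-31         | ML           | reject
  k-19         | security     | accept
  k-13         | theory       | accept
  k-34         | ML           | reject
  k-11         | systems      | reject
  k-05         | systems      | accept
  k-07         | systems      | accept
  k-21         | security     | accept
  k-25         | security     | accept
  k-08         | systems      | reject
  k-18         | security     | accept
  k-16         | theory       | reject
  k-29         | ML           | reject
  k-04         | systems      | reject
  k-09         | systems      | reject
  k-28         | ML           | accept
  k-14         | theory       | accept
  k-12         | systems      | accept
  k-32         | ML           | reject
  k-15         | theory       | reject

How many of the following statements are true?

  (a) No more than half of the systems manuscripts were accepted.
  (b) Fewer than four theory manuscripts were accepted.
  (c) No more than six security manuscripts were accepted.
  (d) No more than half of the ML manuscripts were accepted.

3

(a) systems: |A| = 9, |A ∩ B| = 4; needs |A ∩ B| ≤ |A ∖ B| — true.
(b) theory: |A| = 5, |A ∩ B| = 3; needs |A ∩ B| < 4 — true.
(c) security: |A| = 8, |A ∩ B| = 7; needs |A ∩ B| ≤ 6 — false.
(d) ML: |A| = 9, |A ∩ B| = 4; needs |A ∩ B| ≤ |A ∖ B| — true.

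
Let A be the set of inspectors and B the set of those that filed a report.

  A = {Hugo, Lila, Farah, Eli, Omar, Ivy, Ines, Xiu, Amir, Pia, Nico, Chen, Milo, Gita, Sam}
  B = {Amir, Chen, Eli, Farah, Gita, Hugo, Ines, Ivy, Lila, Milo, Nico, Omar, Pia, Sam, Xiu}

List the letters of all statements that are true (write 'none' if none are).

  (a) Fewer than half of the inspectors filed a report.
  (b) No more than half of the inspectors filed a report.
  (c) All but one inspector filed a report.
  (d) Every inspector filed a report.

(d)

|A| = 15, |A ∩ B| = 15, |A ∖ B| = 0.
(a) |A ∩ B| < |A ∖ B|: fails.
(b) |A ∩ B| ≤ |A ∖ B|: fails.
(c) |A ∖ B| = 1: fails.
(d) A ⊆ B, i.e. every element of A is in B (|A ∖ B| = 0): holds.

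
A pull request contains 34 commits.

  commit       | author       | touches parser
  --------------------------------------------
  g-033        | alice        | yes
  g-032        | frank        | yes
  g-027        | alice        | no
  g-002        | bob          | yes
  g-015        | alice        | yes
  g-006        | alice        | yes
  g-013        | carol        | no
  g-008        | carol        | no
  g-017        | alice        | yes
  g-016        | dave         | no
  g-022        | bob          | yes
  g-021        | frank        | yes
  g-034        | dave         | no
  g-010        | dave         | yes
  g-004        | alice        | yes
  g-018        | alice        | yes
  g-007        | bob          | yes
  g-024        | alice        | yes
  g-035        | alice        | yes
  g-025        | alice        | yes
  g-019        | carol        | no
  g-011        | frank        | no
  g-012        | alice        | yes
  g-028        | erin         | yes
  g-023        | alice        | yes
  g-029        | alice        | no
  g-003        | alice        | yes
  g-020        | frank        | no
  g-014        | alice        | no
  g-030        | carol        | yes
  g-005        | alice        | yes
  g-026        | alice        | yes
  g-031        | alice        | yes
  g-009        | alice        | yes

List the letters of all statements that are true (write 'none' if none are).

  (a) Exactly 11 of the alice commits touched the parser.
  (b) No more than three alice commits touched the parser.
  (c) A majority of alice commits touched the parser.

(c)

|A| = 19, |A ∩ B| = 16, |A ∖ B| = 3.
(a) |A ∩ B| = 11: fails.
(b) |A ∩ B| ≤ 3: fails.
(c) |A ∩ B| > |A ∖ B|: holds.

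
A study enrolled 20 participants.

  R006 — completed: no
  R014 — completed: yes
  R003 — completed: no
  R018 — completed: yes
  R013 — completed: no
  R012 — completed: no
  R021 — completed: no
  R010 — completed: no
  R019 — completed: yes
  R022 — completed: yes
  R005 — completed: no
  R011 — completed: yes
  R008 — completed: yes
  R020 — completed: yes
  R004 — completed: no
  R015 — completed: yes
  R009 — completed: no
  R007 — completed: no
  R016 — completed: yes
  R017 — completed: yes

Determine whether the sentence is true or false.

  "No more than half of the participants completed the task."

True

Truth condition: |A ∩ B| ≤ |A ∖ B|.
|A| = 20, |A ∩ B| = 10, |A ∖ B| = 10.
10 = 10, so the statement is true.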